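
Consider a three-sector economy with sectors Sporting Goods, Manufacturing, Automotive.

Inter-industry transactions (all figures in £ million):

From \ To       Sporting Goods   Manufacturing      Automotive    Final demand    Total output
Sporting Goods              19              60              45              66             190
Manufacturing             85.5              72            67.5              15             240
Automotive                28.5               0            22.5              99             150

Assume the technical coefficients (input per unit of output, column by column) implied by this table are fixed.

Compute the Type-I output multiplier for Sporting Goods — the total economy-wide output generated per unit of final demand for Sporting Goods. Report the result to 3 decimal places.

Technical coefficients a_ij = z_ij / X_j:
  a_SS = 19/190 = 0.10, a_MS = 85.5/190 = 0.45, a_AS = 28.5/190 = 0.15
  a_SM = 60/240 = 0.25, a_MM = 72/240 = 0.30, a_AM = 0/240 = 0.00
  a_SA = 45/150 = 0.30, a_MA = 67.5/150 = 0.45, a_AA = 22.5/150 = 0.15
I − A =
  [   0.90    -0.25    -0.30]
  [  -0.45     0.70    -0.45]
  [  -0.15     0.00     0.85]
Cofactors of I−A, C_ij = (−1)^(i+j)·(minor ij) (rows/columns in the sector order above):
  C_11 = (0.70)(0.85) − (-0.45)(0.00) = 0.5950
  C_12 = −[(-0.45)(0.85) − (-0.45)(-0.15)] = 0.4500
  C_13 = (-0.45)(0.00) − (0.70)(-0.15) = 0.1050
  C_21 = −[(-0.25)(0.85) − (-0.30)(0.00)] = 0.2125
  C_22 = (0.90)(0.85) − (-0.30)(-0.15) = 0.7200
  C_23 = −[(0.90)(0.00) − (-0.25)(-0.15)] = 0.0375
  C_31 = (-0.25)(-0.45) − (-0.30)(0.70) = 0.3225
  C_32 = −[(0.90)(-0.45) − (-0.30)(-0.45)] = 0.5400
  C_33 = (0.90)(0.70) − (-0.25)(-0.45) = 0.5175
det(I−A) = Σ_j (I−A)_1j·C_1j = (0.90)(0.5950) + (-0.25)(0.4500) + (-0.30)(0.1050) = 0.3915
adj(I−A) = Cᵀ =
  [ 0.5950   0.2125   0.3225]
  [ 0.4500   0.7200   0.5400]
  [ 0.1050   0.0375   0.5175]
(I − A)⁻¹ = adj(I−A) / det(I−A) ≈
  [   1.5198     0.5428     0.8238]
  [   1.1494     1.8391     1.3793]
  [   0.2682     0.0958     1.3218]
The output multiplier for sector j is the column-j sum of the Leontief inverse (I − A)⁻¹ = adj(I−A) / det(I−A).
Column S of adj(I−A): (0.5950, 0.4500, 0.1050); det(I−A) = 0.3915.
m_S = (0.5950 + 0.4500 + 0.1050) / 0.3915 = 1.15 / 0.3915 ≈ 2.937.

m_S = 2.937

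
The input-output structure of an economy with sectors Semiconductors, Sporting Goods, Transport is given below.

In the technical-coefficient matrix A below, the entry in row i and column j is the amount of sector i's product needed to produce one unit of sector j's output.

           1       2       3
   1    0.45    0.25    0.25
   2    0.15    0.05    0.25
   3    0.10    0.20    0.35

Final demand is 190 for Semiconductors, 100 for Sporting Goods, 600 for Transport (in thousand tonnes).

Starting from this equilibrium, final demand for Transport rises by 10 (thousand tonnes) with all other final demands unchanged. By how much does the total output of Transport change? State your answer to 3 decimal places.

Δx_3 = 19.381

I − A =
  [   0.55    -0.25    -0.25]
  [  -0.15     0.95    -0.25]
  [  -0.10    -0.20     0.65]
Cofactors of I−A, C_ij = (−1)^(i+j)·(minor ij) (rows/columns in the sector order above):
  C_11 = (0.95)(0.65) − (-0.25)(-0.20) = 0.5675
  C_12 = −[(-0.15)(0.65) − (-0.25)(-0.10)] = 0.1225
  C_13 = (-0.15)(-0.20) − (0.95)(-0.10) = 0.1250
  C_21 = −[(-0.25)(0.65) − (-0.25)(-0.20)] = 0.2125
  C_22 = (0.55)(0.65) − (-0.25)(-0.10) = 0.3325
  C_23 = −[(0.55)(-0.20) − (-0.25)(-0.10)] = 0.1350
  C_31 = (-0.25)(-0.25) − (-0.25)(0.95) = 0.3000
  C_32 = −[(0.55)(-0.25) − (-0.25)(-0.15)] = 0.1750
  C_33 = (0.55)(0.95) − (-0.25)(-0.15) = 0.4850
det(I−A) = Σ_j (I−A)_1j·C_1j = (0.55)(0.5675) + (-0.25)(0.1225) + (-0.25)(0.1250) = 0.25025
adj(I−A) = Cᵀ =
  [ 0.5675   0.2125   0.3000]
  [ 0.1225   0.3325   0.1750]
  [ 0.1250   0.1350   0.4850]
(I − A)⁻¹ = adj(I−A) / det(I−A) ≈
  [   2.2677     0.8492     1.1988]
  [   0.4895     1.3287     0.6993]
  [   0.4995     0.5395     1.9381]
Δx = (I − A)⁻¹ Δd with Δd having +10 in the Transport component and 0 elsewhere.
So Δx_3 = L_33 · (+10), where L_33 = adj(I−A)_33 / det(I−A) = 0.4850 / 0.25025.
Δx_3 = 0.4850 × (+10) / 0.25025 = 4.85 / 0.25025 ≈ 19.381.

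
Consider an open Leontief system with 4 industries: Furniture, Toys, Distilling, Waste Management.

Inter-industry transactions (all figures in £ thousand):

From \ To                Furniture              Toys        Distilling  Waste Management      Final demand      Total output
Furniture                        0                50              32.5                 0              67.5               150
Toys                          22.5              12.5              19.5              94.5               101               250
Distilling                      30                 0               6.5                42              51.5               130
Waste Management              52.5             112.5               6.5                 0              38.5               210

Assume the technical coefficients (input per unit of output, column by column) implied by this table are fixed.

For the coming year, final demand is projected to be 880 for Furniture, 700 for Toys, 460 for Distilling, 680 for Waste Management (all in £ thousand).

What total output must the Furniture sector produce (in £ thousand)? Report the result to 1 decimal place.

Technical coefficients a_ij = z_ij / X_j:
  a_11 = 0/150 = 0.00, a_21 = 22.5/150 = 0.15, a_31 = 30/150 = 0.20, a_41 = 52.5/150 = 0.35
  a_12 = 50/250 = 0.20, a_22 = 12.5/250 = 0.05, a_32 = 0/250 = 0.00, a_42 = 112.5/250 = 0.45
  a_13 = 32.5/130 = 0.25, a_23 = 19.5/130 = 0.15, a_33 = 6.5/130 = 0.05, a_43 = 6.5/130 = 0.05
  a_14 = 0/210 = 0.00, a_24 = 94.5/210 = 0.45, a_34 = 42/210 = 0.20, a_44 = 0/210 = 0.00
I − A =
  [   1.00    -0.20    -0.25     0.00]
  [  -0.15     0.95    -0.15    -0.45]
  [  -0.20     0.00     0.95    -0.20]
  [  -0.35    -0.45    -0.05     1.00]
Compute the cofactors C_ij = (−1)^(i+j)·(3×3 minor ij) of I−A; the adjugate is their transpose:
adj(I−A) = Cᵀ =
  [ 0.687125   0.210500   0.221375   0.139000]
  [ 0.335625   0.872500   0.249375   0.442500]
  [ 0.229500   0.144000   0.686000   0.202000]
  [ 0.403000   0.473500   0.224000   0.820500]
det(I−A) = Σ_j (I−A)_1j·C_1j = (1.00)(0.687125) + (-0.20)(0.335625) + (-0.25)(0.229500) + (0.00)(0.403000) = 0.562625
(I − A)⁻¹ = adj(I−A) / det(I−A) ≈
  [   1.2213     0.3741     0.3935     0.2471]
  [   0.5965     1.5508     0.4432     0.7865]
  [   0.4079     0.2559     1.2193     0.3590]
  [   0.7163     0.8416     0.3981     1.4583]
x = (I − A)⁻¹ d = adj(I−A)·d / det(I−A), with det(I−A) = 0.562625:
  x_1 = (0.687125·880 + 0.210500·700 + 0.221375·460 + 0.139000·680) / 0.562625 = 948.3725 / 0.562625 ≈ 1685.6
  x_2 = (0.335625·880 + 0.872500·700 + 0.249375·460 + 0.442500·680) / 0.562625 = 1321.7125 / 0.562625 ≈ 2349.2
  x_3 = (0.229500·880 + 0.144000·700 + 0.686000·460 + 0.202000·680) / 0.562625 = 755.68 / 0.562625 ≈ 1343.1
  x_4 = (0.403000·880 + 0.473500·700 + 0.224000·460 + 0.820500·680) / 0.562625 = 1347.07 / 0.562625 ≈ 2394.3

x_1 = 1685.6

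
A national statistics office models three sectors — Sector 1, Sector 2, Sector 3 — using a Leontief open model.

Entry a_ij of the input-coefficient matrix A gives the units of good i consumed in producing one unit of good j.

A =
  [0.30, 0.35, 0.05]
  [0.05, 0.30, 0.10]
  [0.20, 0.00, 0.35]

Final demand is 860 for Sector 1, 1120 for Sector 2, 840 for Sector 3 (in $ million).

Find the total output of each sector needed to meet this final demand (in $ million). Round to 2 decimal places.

I − A =
  [   0.70    -0.35    -0.05]
  [  -0.05     0.70    -0.10]
  [  -0.20     0.00     0.65]
Cofactors of I−A, C_ij = (−1)^(i+j)·(minor ij) (rows/columns in the sector order above):
  C_11 = (0.70)(0.65) − (-0.10)(0.00) = 0.4550
  C_12 = −[(-0.05)(0.65) − (-0.10)(-0.20)] = 0.0525
  C_13 = (-0.05)(0.00) − (0.70)(-0.20) = 0.1400
  C_21 = −[(-0.35)(0.65) − (-0.05)(0.00)] = 0.2275
  C_22 = (0.70)(0.65) − (-0.05)(-0.20) = 0.4450
  C_23 = −[(0.70)(0.00) − (-0.35)(-0.20)] = 0.0700
  C_31 = (-0.35)(-0.10) − (-0.05)(0.70) = 0.0700
  C_32 = −[(0.70)(-0.10) − (-0.05)(-0.05)] = 0.0725
  C_33 = (0.70)(0.70) − (-0.35)(-0.05) = 0.4725
det(I−A) = Σ_j (I−A)_1j·C_1j = (0.70)(0.4550) + (-0.35)(0.0525) + (-0.05)(0.1400) = 0.293125
adj(I−A) = Cᵀ =
  [ 0.4550   0.2275   0.0700]
  [ 0.0525   0.4450   0.0725]
  [ 0.1400   0.0700   0.4725]
(I − A)⁻¹ = adj(I−A) / det(I−A) ≈
  [   1.5522     0.7761     0.2388]
  [   0.1791     1.5181     0.2473]
  [   0.4776     0.2388     1.6119]
x = (I − A)⁻¹ d = adj(I−A)·d / det(I−A), with det(I−A) = 0.293125:
  x_1 = (0.4550·860 + 0.2275·1120 + 0.0700·840) / 0.293125 = 704.90 / 0.293125 ≈ 2404.78
  x_2 = (0.0525·860 + 0.4450·1120 + 0.0725·840) / 0.293125 = 604.45 / 0.293125 ≈ 2062.09
  x_3 = (0.1400·860 + 0.0700·1120 + 0.4725·840) / 0.293125 = 595.70 / 0.293125 ≈ 2032.24

x_1 = 2404.78, x_2 = 2062.09, x_3 = 2032.24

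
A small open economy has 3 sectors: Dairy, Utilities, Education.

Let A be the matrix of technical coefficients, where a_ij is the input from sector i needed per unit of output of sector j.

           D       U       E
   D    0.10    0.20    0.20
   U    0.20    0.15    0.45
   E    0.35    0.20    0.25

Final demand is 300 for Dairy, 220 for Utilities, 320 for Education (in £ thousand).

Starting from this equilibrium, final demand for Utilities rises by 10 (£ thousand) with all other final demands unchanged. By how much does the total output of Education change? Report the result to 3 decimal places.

I − A =
  [   0.90    -0.20    -0.20]
  [  -0.20     0.85    -0.45]
  [  -0.35    -0.20     0.75]
Cofactors of I−A, C_ij = (−1)^(i+j)·(minor ij) (rows/columns in the sector order above):
  C_11 = (0.85)(0.75) − (-0.45)(-0.20) = 0.5475
  C_12 = −[(-0.20)(0.75) − (-0.45)(-0.35)] = 0.3075
  C_13 = (-0.20)(-0.20) − (0.85)(-0.35) = 0.3375
  C_21 = −[(-0.20)(0.75) − (-0.20)(-0.20)] = 0.1900
  C_22 = (0.90)(0.75) − (-0.20)(-0.35) = 0.6050
  C_23 = −[(0.90)(-0.20) − (-0.20)(-0.35)] = 0.2500
  C_31 = (-0.20)(-0.45) − (-0.20)(0.85) = 0.2600
  C_32 = −[(0.90)(-0.45) − (-0.20)(-0.20)] = 0.4450
  C_33 = (0.90)(0.85) − (-0.20)(-0.20) = 0.7250
det(I−A) = Σ_j (I−A)_1j·C_1j = (0.90)(0.5475) + (-0.20)(0.3075) + (-0.20)(0.3375) = 0.36375
adj(I−A) = Cᵀ =
  [ 0.5475   0.1900   0.2600]
  [ 0.3075   0.6050   0.4450]
  [ 0.3375   0.2500   0.7250]
(I − A)⁻¹ = adj(I−A) / det(I−A) ≈
  [   1.5052     0.5223     0.7148]
  [   0.8454     1.6632     1.2234]
  [   0.9278     0.6873     1.9931]
Δx = (I − A)⁻¹ Δd with Δd having +10 in the Utilities component and 0 elsewhere.
So Δx_E = L_EU · (+10), where L_EU = adj(I−A)_EU / det(I−A) = 0.2500 / 0.36375.
Δx_E = 0.2500 × (+10) / 0.36375 = 2.50 / 0.36375 ≈ 6.873.

Δx_E = 6.873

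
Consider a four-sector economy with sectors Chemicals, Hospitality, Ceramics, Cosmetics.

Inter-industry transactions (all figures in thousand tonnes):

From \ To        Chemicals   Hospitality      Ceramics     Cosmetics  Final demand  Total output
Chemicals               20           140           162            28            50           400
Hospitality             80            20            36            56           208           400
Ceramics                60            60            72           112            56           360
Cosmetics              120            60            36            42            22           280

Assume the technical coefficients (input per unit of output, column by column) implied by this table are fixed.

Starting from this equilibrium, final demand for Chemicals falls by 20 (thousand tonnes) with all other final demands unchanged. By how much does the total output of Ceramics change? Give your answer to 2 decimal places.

Technical coefficients a_ij = z_ij / X_j:
  a_11 = 20/400 = 0.05, a_21 = 80/400 = 0.20, a_31 = 60/400 = 0.15, a_41 = 120/400 = 0.30
  a_12 = 140/400 = 0.35, a_22 = 20/400 = 0.05, a_32 = 60/400 = 0.15, a_42 = 60/400 = 0.15
  a_13 = 162/360 = 0.45, a_23 = 36/360 = 0.10, a_33 = 72/360 = 0.20, a_43 = 36/360 = 0.10
  a_14 = 28/280 = 0.10, a_24 = 56/280 = 0.20, a_34 = 112/280 = 0.40, a_44 = 42/280 = 0.15
I − A =
  [   0.95    -0.35    -0.45    -0.10]
  [  -0.20     0.95    -0.10    -0.20]
  [  -0.15    -0.15     0.80    -0.40]
  [  -0.30    -0.15    -0.10     0.85]
Compute the cofactors C_ij = (−1)^(i+j)·(3×3 minor ij) of I−A; the adjugate is their transpose:
adj(I−A) = Cᵀ =
  [ 0.562250   0.321875   0.397625   0.329000]
  [ 0.203750   0.471125   0.202250   0.230000]
  [ 0.277125   0.262500   0.626625   0.389250]
  [ 0.267000   0.227625   0.249750   0.568875]
det(I−A) = Σ_j (I−A)_1j·C_1j = (0.95)(0.562250) + (-0.35)(0.203750) + (-0.45)(0.277125) + (-0.10)(0.267000) = 0.31141875
(I − A)⁻¹ = adj(I−A) / det(I−A) ≈
  [   1.8054     1.0336     1.2768     1.0565]
  [   0.6543     1.5128     0.6494     0.7386]
  [   0.8899     0.8429     2.0122     1.2499]
  [   0.8574     0.7309     0.8020     1.8267]
Δx = (I − A)⁻¹ Δd with Δd having -20 in the Chemicals component and 0 elsewhere.
So Δx_3 = L_31 · (-20), where L_31 = adj(I−A)_31 / det(I−A) = 0.277125 / 0.31141875.
Δx_3 = 0.277125 × (-20) / 0.31141875 = -5.5425 / 0.31141875 ≈ -17.80.

Δx_3 = -17.80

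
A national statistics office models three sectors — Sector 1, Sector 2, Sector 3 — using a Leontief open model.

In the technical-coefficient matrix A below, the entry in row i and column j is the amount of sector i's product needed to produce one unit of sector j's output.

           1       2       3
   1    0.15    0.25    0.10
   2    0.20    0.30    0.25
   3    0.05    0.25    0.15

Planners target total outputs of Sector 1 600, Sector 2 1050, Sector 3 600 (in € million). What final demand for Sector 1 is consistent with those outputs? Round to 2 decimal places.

I − A =
  [   0.85    -0.25    -0.10]
  [  -0.20     0.70    -0.25]
  [  -0.05    -0.25     0.85]
d = (I − A) x:
  d_1 = (+0.85)·600 + (-0.25)·1050 + (-0.10)·600 = 187.50
  d_2 = (-0.20)·600 + (+0.70)·1050 + (-0.25)·600 = 465.00
  d_3 = (-0.05)·600 + (-0.25)·1050 + (+0.85)·600 = 217.50

d_1 = 187.50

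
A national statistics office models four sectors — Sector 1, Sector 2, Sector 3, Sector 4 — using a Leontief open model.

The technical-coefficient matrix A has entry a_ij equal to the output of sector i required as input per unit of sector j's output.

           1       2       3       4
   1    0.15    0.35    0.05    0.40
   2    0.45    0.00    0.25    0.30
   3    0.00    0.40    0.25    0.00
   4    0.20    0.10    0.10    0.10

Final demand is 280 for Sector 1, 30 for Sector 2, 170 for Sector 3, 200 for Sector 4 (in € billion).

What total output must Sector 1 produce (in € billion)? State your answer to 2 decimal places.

I − A =
  [   0.85    -0.35    -0.05    -0.40]
  [  -0.45     1.00    -0.25    -0.30]
  [   0.00    -0.40     0.75     0.00]
  [  -0.20    -0.10    -0.10     0.90]
Compute the cofactors C_ij = (−1)^(i+j)·(3×3 minor ij) of I−A; the adjugate is their transpose:
adj(I−A) = Cᵀ =
  [ 0.550500   0.300250   0.182750   0.344750]
  [ 0.348750   0.513750   0.238000   0.326250]
  [ 0.186000   0.274000   0.478750   0.174000]
  [ 0.181750   0.154250   0.120250   0.425375]
det(I−A) = Σ_j (I−A)_1j·C_1j = (0.85)(0.550500) + (-0.35)(0.348750) + (-0.05)(0.186000) + (-0.40)(0.181750) = 0.2638625
(I − A)⁻¹ = adj(I−A) / det(I−A) ≈
  [   2.0863     1.1379     0.6926     1.3066]
  [   1.3217     1.9470     0.9020     1.2364]
  [   0.7049     1.0384     1.8144     0.6594]
  [   0.6888     0.5846     0.4557     1.6121]
x = (I − A)⁻¹ d = adj(I−A)·d / det(I−A), with det(I−A) = 0.2638625:
  x_1 = (0.550500·280 + 0.300250·30 + 0.182750·170 + 0.344750·200) / 0.2638625 = 263.165 / 0.2638625 ≈ 997.36
  x_2 = (0.348750·280 + 0.513750·30 + 0.238000·170 + 0.326250·200) / 0.2638625 = 218.7725 / 0.2638625 ≈ 829.12
  x_3 = (0.186000·280 + 0.274000·30 + 0.478750·170 + 0.174000·200) / 0.2638625 = 176.4875 / 0.2638625 ≈ 668.86
  x_4 = (0.181750·280 + 0.154250·30 + 0.120250·170 + 0.425375·200) / 0.2638625 = 161.035 / 0.2638625 ≈ 610.30

x_1 = 997.36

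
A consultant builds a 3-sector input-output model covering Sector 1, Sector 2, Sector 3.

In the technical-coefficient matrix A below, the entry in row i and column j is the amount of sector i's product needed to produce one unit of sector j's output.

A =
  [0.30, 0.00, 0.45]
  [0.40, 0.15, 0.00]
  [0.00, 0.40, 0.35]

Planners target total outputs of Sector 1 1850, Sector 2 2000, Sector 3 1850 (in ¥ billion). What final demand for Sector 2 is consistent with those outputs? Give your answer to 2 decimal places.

d_2 = 960.00

I − A =
  [   0.70     0.00    -0.45]
  [  -0.40     0.85     0.00]
  [   0.00    -0.40     0.65]
d = (I − A) x:
  d_1 = (+0.70)·1850 + (+0.00)·2000 + (-0.45)·1850 = 462.50
  d_2 = (-0.40)·1850 + (+0.85)·2000 + (+0.00)·1850 = 960.00
  d_3 = (+0.00)·1850 + (-0.40)·2000 + (+0.65)·1850 = 402.50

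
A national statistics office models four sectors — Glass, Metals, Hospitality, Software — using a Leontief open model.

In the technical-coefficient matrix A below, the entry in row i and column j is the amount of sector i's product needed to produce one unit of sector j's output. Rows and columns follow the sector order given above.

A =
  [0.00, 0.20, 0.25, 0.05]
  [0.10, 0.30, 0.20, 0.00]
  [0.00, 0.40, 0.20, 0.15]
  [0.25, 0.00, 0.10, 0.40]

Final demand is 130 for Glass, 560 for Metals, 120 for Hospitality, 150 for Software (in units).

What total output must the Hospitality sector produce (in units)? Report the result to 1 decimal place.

I − A =
  [   1.00    -0.20    -0.25    -0.05]
  [  -0.10     0.70    -0.20     0.00]
  [   0.00    -0.40     0.80    -0.15]
  [  -0.25     0.00    -0.10     0.60]
Compute the cofactors C_ij = (−1)^(i+j)·(3×3 minor ij) of I−A; the adjugate is their transpose:
adj(I−A) = Cᵀ =
  [ 0.277500   0.155000   0.132500   0.056250]
  [ 0.054000   0.445625   0.133000   0.037750]
  [ 0.050250   0.242500   0.399250   0.104000]
  [ 0.124000   0.105000   0.121750   0.454000]
det(I−A) = Σ_j (I−A)_1j·C_1j = (1.00)(0.277500) + (-0.20)(0.054000) + (-0.25)(0.050250) + (-0.05)(0.124000) = 0.2479375
(I − A)⁻¹ = adj(I−A) / det(I−A) ≈
  [   1.1192     0.6252     0.5344     0.2269]
  [   0.2178     1.7973     0.5364     0.1523]
  [   0.2027     0.9781     1.6103     0.4195]
  [   0.5001     0.4235     0.4911     1.8311]
x = (I − A)⁻¹ d = adj(I−A)·d / det(I−A), with det(I−A) = 0.2479375:
  x_1 = (0.277500·130 + 0.155000·560 + 0.132500·120 + 0.056250·150) / 0.2479375 = 147.2125 / 0.2479375 ≈ 593.7
  x_2 = (0.054000·130 + 0.445625·560 + 0.133000·120 + 0.037750·150) / 0.2479375 = 278.1925 / 0.2479375 ≈ 1122.0
  x_3 = (0.050250·130 + 0.242500·560 + 0.399250·120 + 0.104000·150) / 0.2479375 = 205.8425 / 0.2479375 ≈ 830.2
  x_4 = (0.124000·130 + 0.105000·560 + 0.121750·120 + 0.454000·150) / 0.2479375 = 157.63 / 0.2479375 ≈ 635.8

x_3 = 830.2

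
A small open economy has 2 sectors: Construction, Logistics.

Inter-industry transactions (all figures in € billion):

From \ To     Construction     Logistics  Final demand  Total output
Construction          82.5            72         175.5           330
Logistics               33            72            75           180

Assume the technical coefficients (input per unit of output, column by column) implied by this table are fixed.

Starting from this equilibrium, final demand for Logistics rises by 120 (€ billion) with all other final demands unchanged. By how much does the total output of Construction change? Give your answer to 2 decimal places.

Technical coefficients a_ij = z_ij / X_j:
  a_CC = 82.5/330 = 0.25, a_LC = 33/330 = 0.10
  a_CL = 72/180 = 0.40, a_LL = 72/180 = 0.40
I − A =
  [   0.75    -0.40]
  [  -0.10     0.60]
det(I−A) = (0.75)(0.60) − (-0.40)(-0.10) = 0.4100
adj(I−A) = [[0.60, 0.40], [0.10, 0.75]]
(I − A)⁻¹ = adj(I−A) / det(I−A) ≈
  [   1.4634     0.9756]
  [   0.2439     1.8293]
Δx = (I − A)⁻¹ Δd with Δd having +120 in the Logistics component and 0 elsewhere.
So Δx_C = L_CL · (+120), where L_CL = adj(I−A)_CL / det(I−A) = 0.40 / 0.4100.
Δx_C = 0.40 × (+120) / 0.4100 = 48.00 / 0.4100 ≈ 117.07.

Δx_C = 117.07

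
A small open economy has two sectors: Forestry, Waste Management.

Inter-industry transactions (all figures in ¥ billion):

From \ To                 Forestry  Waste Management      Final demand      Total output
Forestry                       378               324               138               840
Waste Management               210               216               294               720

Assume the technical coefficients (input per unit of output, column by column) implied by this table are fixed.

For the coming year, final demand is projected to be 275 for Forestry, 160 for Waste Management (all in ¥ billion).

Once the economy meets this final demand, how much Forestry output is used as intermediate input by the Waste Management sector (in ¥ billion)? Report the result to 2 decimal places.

Technical coefficients a_ij = z_ij / X_j:
  a_11 = 378/840 = 0.45, a_21 = 210/840 = 0.25
  a_12 = 324/720 = 0.45, a_22 = 216/720 = 0.30
I − A =
  [   0.55    -0.45]
  [  -0.25     0.70]
det(I−A) = (0.55)(0.70) − (-0.45)(-0.25) = 0.2725
adj(I−A) = [[0.70, 0.45], [0.25, 0.55]]
(I − A)⁻¹ = adj(I−A) / det(I−A) ≈
  [   2.5688     1.6514]
  [   0.9174     2.0183]
First solve x = (I − A)⁻¹ d = adj(I−A)·d / det(I−A); in particular x_2 = (0.25·275 + 0.55·160) / 0.2725 = 156.75 / 0.2725 ≈ 575.2294.
Intermediate flow from 1 to 2: z_12 = a_12 · x_2 = 0.45 × 156.75 / 0.2725 = 70.5375 / 0.2725 ≈ 258.85.

z_12 = 258.85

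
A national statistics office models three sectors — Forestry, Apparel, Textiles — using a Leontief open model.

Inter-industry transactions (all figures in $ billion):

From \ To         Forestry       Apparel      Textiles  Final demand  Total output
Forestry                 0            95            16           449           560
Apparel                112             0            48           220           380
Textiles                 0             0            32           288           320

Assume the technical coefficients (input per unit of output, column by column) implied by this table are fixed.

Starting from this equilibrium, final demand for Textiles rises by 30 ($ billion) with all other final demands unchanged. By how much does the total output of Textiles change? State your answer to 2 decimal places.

Δx_T = 33.33

Technical coefficients a_ij = z_ij / X_j:
  a_FF = 0/560 = 0.00, a_AF = 112/560 = 0.20, a_TF = 0/560 = 0.00
  a_FA = 95/380 = 0.25, a_AA = 0/380 = 0.00, a_TA = 0/380 = 0.00
  a_FT = 16/320 = 0.05, a_AT = 48/320 = 0.15, a_TT = 32/320 = 0.10
I − A =
  [   1.00    -0.25    -0.05]
  [  -0.20     1.00    -0.15]
  [   0.00     0.00     0.90]
Cofactors of I−A, C_ij = (−1)^(i+j)·(minor ij) (rows/columns in the sector order above):
  C_11 = (1.00)(0.90) − (-0.15)(0.00) = 0.9000
  C_12 = −[(-0.20)(0.90) − (-0.15)(0.00)] = 0.1800
  C_13 = (-0.20)(0.00) − (1.00)(0.00) = 0.0000
  C_21 = −[(-0.25)(0.90) − (-0.05)(0.00)] = 0.2250
  C_22 = (1.00)(0.90) − (-0.05)(0.00) = 0.9000
  C_23 = −[(1.00)(0.00) − (-0.25)(0.00)] = 0.0000
  C_31 = (-0.25)(-0.15) − (-0.05)(1.00) = 0.0875
  C_32 = −[(1.00)(-0.15) − (-0.05)(-0.20)] = 0.1600
  C_33 = (1.00)(1.00) − (-0.25)(-0.20) = 0.9500
det(I−A) = Σ_j (I−A)_1j·C_1j = (1.00)(0.9000) + (-0.25)(0.1800) + (-0.05)(0.0000) = 0.8550
adj(I−A) = Cᵀ =
  [ 0.9000   0.2250   0.0875]
  [ 0.1800   0.9000   0.1600]
  [ 0.0000   0.0000   0.9500]
(I − A)⁻¹ = adj(I−A) / det(I−A) ≈
  [   1.0526     0.2632     0.1023]
  [   0.2105     1.0526     0.1871]
  [   0.0000     0.0000     1.1111]
Δx = (I − A)⁻¹ Δd with Δd having +30 in the Textiles component and 0 elsewhere.
So Δx_T = L_TT · (+30), where L_TT = adj(I−A)_TT / det(I−A) = 0.9500 / 0.8550.
Δx_T = 0.9500 × (+30) / 0.8550 = 28.50 / 0.8550 ≈ 33.33.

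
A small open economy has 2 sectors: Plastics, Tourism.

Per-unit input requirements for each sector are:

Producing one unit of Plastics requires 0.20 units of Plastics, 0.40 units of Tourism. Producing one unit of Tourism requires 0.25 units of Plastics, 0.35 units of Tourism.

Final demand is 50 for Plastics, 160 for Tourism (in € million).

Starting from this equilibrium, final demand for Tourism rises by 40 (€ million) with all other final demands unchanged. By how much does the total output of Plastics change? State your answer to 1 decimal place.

I − A =
  [   0.80    -0.25]
  [  -0.40     0.65]
det(I−A) = (0.80)(0.65) − (-0.25)(-0.40) = 0.4200
adj(I−A) = [[0.65, 0.25], [0.40, 0.80]]
(I − A)⁻¹ = adj(I−A) / det(I−A) ≈
  [   1.5476     0.5952]
  [   0.9524     1.9048]
Δx = (I − A)⁻¹ Δd with Δd having +40 in the Tourism component and 0 elsewhere.
So Δx_P = L_PT · (+40), where L_PT = adj(I−A)_PT / det(I−A) = 0.25 / 0.4200.
Δx_P = 0.25 × (+40) / 0.4200 = 10.00 / 0.4200 ≈ 23.8.

Δx_P = 23.8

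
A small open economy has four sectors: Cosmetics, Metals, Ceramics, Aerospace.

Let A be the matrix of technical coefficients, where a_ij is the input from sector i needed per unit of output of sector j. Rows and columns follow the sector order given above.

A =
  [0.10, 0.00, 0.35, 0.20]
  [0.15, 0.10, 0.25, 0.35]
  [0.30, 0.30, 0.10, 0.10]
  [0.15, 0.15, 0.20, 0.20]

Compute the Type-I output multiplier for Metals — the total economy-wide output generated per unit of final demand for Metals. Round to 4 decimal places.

I − A =
  [   0.90     0.00    -0.35    -0.20]
  [  -0.15     0.90    -0.25    -0.35]
  [  -0.30    -0.30     0.90    -0.10]
  [  -0.15    -0.15    -0.20     0.80]
Compute the cofactors C_ij = (−1)^(i+j)·(3×3 minor ij) of I−A; the adjugate is their transpose:
adj(I−A) = Cᵀ =
  [ 0.498000   0.128250   0.277125   0.215250]
  [ 0.237000   0.501750   0.301875   0.316500]
  [ 0.267750   0.229500   0.569250   0.238500]
  [ 0.204750   0.175500   0.250875   0.551250]
det(I−A) = Σ_j (I−A)_1j·C_1j = (0.90)(0.498000) + (0.00)(0.237000) + (-0.35)(0.267750) + (-0.20)(0.204750) = 0.3135375
(I − A)⁻¹ = adj(I−A) / det(I−A) ≈
  [   1.58833     0.40904     0.88387     0.68652]
  [   0.75589     1.60029     0.96280     1.00945]
  [   0.85396     0.73197     1.81557     0.76067]
  [   0.65303     0.55974     0.80014     1.75816]
The output multiplier for sector j is the column-j sum of the Leontief inverse (I − A)⁻¹ = adj(I−A) / det(I−A).
Column 2 of adj(I−A): (0.128250, 0.501750, 0.229500, 0.175500); det(I−A) = 0.3135375.
m_2 = (0.128250 + 0.501750 + 0.229500 + 0.175500) / 0.3135375 = 1.035 / 0.3135375 ≈ 3.3010.

m_2 = 3.3010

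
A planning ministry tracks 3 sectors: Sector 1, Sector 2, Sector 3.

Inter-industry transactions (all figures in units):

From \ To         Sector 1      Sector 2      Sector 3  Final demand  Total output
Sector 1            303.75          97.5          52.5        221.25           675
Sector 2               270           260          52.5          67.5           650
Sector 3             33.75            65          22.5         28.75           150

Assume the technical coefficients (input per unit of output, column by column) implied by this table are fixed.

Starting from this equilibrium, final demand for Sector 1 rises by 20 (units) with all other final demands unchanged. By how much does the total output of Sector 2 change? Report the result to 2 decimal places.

Technical coefficients a_ij = z_ij / X_j:
  a_11 = 303.75/675 = 0.45, a_21 = 270/675 = 0.40, a_31 = 33.75/675 = 0.05
  a_12 = 97.5/650 = 0.15, a_22 = 260/650 = 0.40, a_32 = 65/650 = 0.10
  a_13 = 52.5/150 = 0.35, a_23 = 52.5/150 = 0.35, a_33 = 22.5/150 = 0.15
I − A =
  [   0.55    -0.15    -0.35]
  [  -0.40     0.60    -0.35]
  [  -0.05    -0.10     0.85]
Cofactors of I−A, C_ij = (−1)^(i+j)·(minor ij) (rows/columns in the sector order above):
  C_11 = (0.60)(0.85) − (-0.35)(-0.10) = 0.4750
  C_12 = −[(-0.40)(0.85) − (-0.35)(-0.05)] = 0.3575
  C_13 = (-0.40)(-0.10) − (0.60)(-0.05) = 0.0700
  C_21 = −[(-0.15)(0.85) − (-0.35)(-0.10)] = 0.1625
  C_22 = (0.55)(0.85) − (-0.35)(-0.05) = 0.4500
  C_23 = −[(0.55)(-0.10) − (-0.15)(-0.05)] = 0.0625
  C_31 = (-0.15)(-0.35) − (-0.35)(0.60) = 0.2625
  C_32 = −[(0.55)(-0.35) − (-0.35)(-0.40)] = 0.3325
  C_33 = (0.55)(0.60) − (-0.15)(-0.40) = 0.2700
det(I−A) = Σ_j (I−A)_1j·C_1j = (0.55)(0.4750) + (-0.15)(0.3575) + (-0.35)(0.0700) = 0.183125
adj(I−A) = Cᵀ =
  [ 0.4750   0.1625   0.2625]
  [ 0.3575   0.4500   0.3325]
  [ 0.0700   0.0625   0.2700]
(I − A)⁻¹ = adj(I−A) / det(I−A) ≈
  [   2.5939     0.8874     1.4334]
  [   1.9522     2.4573     1.8157]
  [   0.3823     0.3413     1.4744]
Δx = (I − A)⁻¹ Δd with Δd having +20 in the Sector 1 component and 0 elsewhere.
So Δx_2 = L_21 · (+20), where L_21 = adj(I−A)_21 / det(I−A) = 0.3575 / 0.183125.
Δx_2 = 0.3575 × (+20) / 0.183125 = 7.15 / 0.183125 ≈ 39.04.

Δx_2 = 39.04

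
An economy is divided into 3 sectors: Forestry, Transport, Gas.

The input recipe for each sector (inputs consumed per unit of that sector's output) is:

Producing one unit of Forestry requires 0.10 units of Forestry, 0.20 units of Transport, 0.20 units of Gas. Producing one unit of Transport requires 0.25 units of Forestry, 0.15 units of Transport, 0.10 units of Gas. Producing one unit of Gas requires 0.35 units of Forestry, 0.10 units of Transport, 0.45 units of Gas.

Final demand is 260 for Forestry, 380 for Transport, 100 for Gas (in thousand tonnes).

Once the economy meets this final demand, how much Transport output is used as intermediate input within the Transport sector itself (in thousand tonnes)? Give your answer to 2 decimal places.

z_22 = 101.34

I − A =
  [   0.90    -0.25    -0.35]
  [  -0.20     0.85    -0.10]
  [  -0.20    -0.10     0.55]
Cofactors of I−A, C_ij = (−1)^(i+j)·(minor ij) (rows/columns in the sector order above):
  C_11 = (0.85)(0.55) − (-0.10)(-0.10) = 0.4575
  C_12 = −[(-0.20)(0.55) − (-0.10)(-0.20)] = 0.1300
  C_13 = (-0.20)(-0.10) − (0.85)(-0.20) = 0.1900
  C_21 = −[(-0.25)(0.55) − (-0.35)(-0.10)] = 0.1725
  C_22 = (0.90)(0.55) − (-0.35)(-0.20) = 0.4250
  C_23 = −[(0.90)(-0.10) − (-0.25)(-0.20)] = 0.1400
  C_31 = (-0.25)(-0.10) − (-0.35)(0.85) = 0.3225
  C_32 = −[(0.90)(-0.10) − (-0.35)(-0.20)] = 0.1600
  C_33 = (0.90)(0.85) − (-0.25)(-0.20) = 0.7150
det(I−A) = Σ_j (I−A)_1j·C_1j = (0.90)(0.4575) + (-0.25)(0.1300) + (-0.35)(0.1900) = 0.31275
adj(I−A) = Cᵀ =
  [ 0.4575   0.1725   0.3225]
  [ 0.1300   0.4250   0.1600]
  [ 0.1900   0.1400   0.7150]
(I − A)⁻¹ = adj(I−A) / det(I−A) ≈
  [   1.4628     0.5516     1.0312]
  [   0.4157     1.3589     0.5116]
  [   0.6075     0.4476     2.2862]
First solve x = (I − A)⁻¹ d = adj(I−A)·d / det(I−A); in particular x_2 = (0.1300·260 + 0.4250·380 + 0.1600·100) / 0.31275 = 211.30 / 0.31275 ≈ 675.6195.
Intermediate flow from 2 to 2: z_22 = a_22 · x_2 = 0.15 × 211.30 / 0.31275 = 31.695 / 0.31275 ≈ 101.34.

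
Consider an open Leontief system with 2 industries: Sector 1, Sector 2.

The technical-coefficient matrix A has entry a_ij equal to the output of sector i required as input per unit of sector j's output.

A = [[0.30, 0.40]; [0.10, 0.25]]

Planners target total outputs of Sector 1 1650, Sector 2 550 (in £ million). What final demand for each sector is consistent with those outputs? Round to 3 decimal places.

I − A =
  [   0.70    -0.40]
  [  -0.10     0.75]
d = (I − A) x:
  d_1 = (+0.70)·1650 + (-0.40)·550 = 935.000
  d_2 = (-0.10)·1650 + (+0.75)·550 = 247.500

d_1 = 935.000, d_2 = 247.500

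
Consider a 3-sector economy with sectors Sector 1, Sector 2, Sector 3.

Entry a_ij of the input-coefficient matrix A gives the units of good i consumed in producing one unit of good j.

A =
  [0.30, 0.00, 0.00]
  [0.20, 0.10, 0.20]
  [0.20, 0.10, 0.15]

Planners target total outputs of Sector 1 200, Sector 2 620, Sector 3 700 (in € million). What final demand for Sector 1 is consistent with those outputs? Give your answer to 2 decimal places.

d_1 = 140.00

I − A =
  [   0.70     0.00     0.00]
  [  -0.20     0.90    -0.20]
  [  -0.20    -0.10     0.85]
d = (I − A) x:
  d_1 = (+0.70)·200 + (+0.00)·620 + (+0.00)·700 = 140.00
  d_2 = (-0.20)·200 + (+0.90)·620 + (-0.20)·700 = 378.00
  d_3 = (-0.20)·200 + (-0.10)·620 + (+0.85)·700 = 493.00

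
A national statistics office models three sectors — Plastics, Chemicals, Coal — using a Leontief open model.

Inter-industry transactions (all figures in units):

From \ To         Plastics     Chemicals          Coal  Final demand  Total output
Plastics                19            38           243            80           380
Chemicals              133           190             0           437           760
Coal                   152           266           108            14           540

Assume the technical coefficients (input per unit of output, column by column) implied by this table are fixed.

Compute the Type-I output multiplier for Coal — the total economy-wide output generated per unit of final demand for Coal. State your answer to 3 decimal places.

m_3 = 3.252

Technical coefficients a_ij = z_ij / X_j:
  a_11 = 19/380 = 0.05, a_21 = 133/380 = 0.35, a_31 = 152/380 = 0.40
  a_12 = 38/760 = 0.05, a_22 = 190/760 = 0.25, a_32 = 266/760 = 0.35
  a_13 = 243/540 = 0.45, a_23 = 0/540 = 0.00, a_33 = 108/540 = 0.20
I − A =
  [   0.95    -0.05    -0.45]
  [  -0.35     0.75     0.00]
  [  -0.40    -0.35     0.80]
Cofactors of I−A, C_ij = (−1)^(i+j)·(minor ij) (rows/columns in the sector order above):
  C_11 = (0.75)(0.80) − (0.00)(-0.35) = 0.6000
  C_12 = −[(-0.35)(0.80) − (0.00)(-0.40)] = 0.2800
  C_13 = (-0.35)(-0.35) − (0.75)(-0.40) = 0.4225
  C_21 = −[(-0.05)(0.80) − (-0.45)(-0.35)] = 0.1975
  C_22 = (0.95)(0.80) − (-0.45)(-0.40) = 0.5800
  C_23 = −[(0.95)(-0.35) − (-0.05)(-0.40)] = 0.3525
  C_31 = (-0.05)(0.00) − (-0.45)(0.75) = 0.3375
  C_32 = −[(0.95)(0.00) − (-0.45)(-0.35)] = 0.1575
  C_33 = (0.95)(0.75) − (-0.05)(-0.35) = 0.6950
det(I−A) = Σ_j (I−A)_1j·C_1j = (0.95)(0.6000) + (-0.05)(0.2800) + (-0.45)(0.4225) = 0.365875
adj(I−A) = Cᵀ =
  [ 0.6000   0.1975   0.3375]
  [ 0.2800   0.5800   0.1575]
  [ 0.4225   0.3525   0.6950]
(I − A)⁻¹ = adj(I−A) / det(I−A) ≈
  [   1.6399     0.5398     0.9224]
  [   0.7653     1.5852     0.4305]
  [   1.1548     0.9634     1.8996]
The output multiplier for sector j is the column-j sum of the Leontief inverse (I − A)⁻¹ = adj(I−A) / det(I−A).
Column 3 of adj(I−A): (0.3375, 0.1575, 0.6950); det(I−A) = 0.365875.
m_3 = (0.3375 + 0.1575 + 0.6950) / 0.365875 = 1.19 / 0.365875 ≈ 3.252.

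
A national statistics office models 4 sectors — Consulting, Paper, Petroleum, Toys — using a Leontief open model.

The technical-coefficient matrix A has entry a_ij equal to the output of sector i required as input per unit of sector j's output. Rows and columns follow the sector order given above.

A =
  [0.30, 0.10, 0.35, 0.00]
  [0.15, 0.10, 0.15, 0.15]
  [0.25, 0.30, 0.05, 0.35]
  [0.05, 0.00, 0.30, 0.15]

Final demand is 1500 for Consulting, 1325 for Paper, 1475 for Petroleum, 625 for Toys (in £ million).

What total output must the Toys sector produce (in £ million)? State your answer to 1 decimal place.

x_4 = 2861.0

I − A =
  [   0.70    -0.10    -0.35     0.00]
  [  -0.15     0.90    -0.15    -0.15]
  [  -0.25    -0.30     0.95    -0.35]
  [  -0.05     0.00    -0.30     0.85]
Compute the cofactors C_ij = (−1)^(i+j)·(3×3 minor ij) of I−A; the adjugate is their transpose:
adj(I−A) = Cᵀ =
  [ 0.58050   0.15950   0.28500   0.14550]
  [ 0.15825   0.41125   0.16800   0.14175]
  [ 0.24750   0.20150   0.52200   0.25050]
  [ 0.12150   0.08050   0.20100   0.45450]
det(I−A) = Σ_j (I−A)_1j·C_1j = (0.70)(0.58050) + (-0.10)(0.15825) + (-0.35)(0.24750) + (0.00)(0.12150) = 0.3039
(I − A)⁻¹ = adj(I−A) / det(I−A) ≈
  [   1.9102     0.5248     0.9378     0.4788]
  [   0.5207     1.3532     0.5528     0.4664]
  [   0.8144     0.6630     1.7177     0.8243]
  [   0.3998     0.2649     0.6614     1.4956]
x = (I − A)⁻¹ d = adj(I−A)·d / det(I−A), with det(I−A) = 0.3039:
  x_1 = (0.58050·1500 + 0.15950·1325 + 0.28500·1475 + 0.14550·625) / 0.3039 = 1593.40 / 0.3039 ≈ 5243.2
  x_2 = (0.15825·1500 + 0.41125·1325 + 0.16800·1475 + 0.14175·625) / 0.3039 = 1118.675 / 0.3039 ≈ 3681.1
  x_3 = (0.24750·1500 + 0.20150·1325 + 0.52200·1475 + 0.25050·625) / 0.3039 = 1564.75 / 0.3039 ≈ 5148.9
  x_4 = (0.12150·1500 + 0.08050·1325 + 0.20100·1475 + 0.45450·625) / 0.3039 = 869.45 / 0.3039 ≈ 2861.0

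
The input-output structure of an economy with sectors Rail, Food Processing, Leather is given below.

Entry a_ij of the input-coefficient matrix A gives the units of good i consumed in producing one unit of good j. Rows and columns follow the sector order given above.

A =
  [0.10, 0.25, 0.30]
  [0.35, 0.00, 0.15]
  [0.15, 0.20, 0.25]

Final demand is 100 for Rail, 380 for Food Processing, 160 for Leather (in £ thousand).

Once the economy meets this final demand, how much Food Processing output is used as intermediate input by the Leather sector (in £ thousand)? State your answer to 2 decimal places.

z_FL = 68.91

I − A =
  [   0.90    -0.25    -0.30]
  [  -0.35     1.00    -0.15]
  [  -0.15    -0.20     0.75]
Cofactors of I−A, C_ij = (−1)^(i+j)·(minor ij) (rows/columns in the sector order above):
  C_11 = (1.00)(0.75) − (-0.15)(-0.20) = 0.7200
  C_12 = −[(-0.35)(0.75) − (-0.15)(-0.15)] = 0.2850
  C_13 = (-0.35)(-0.20) − (1.00)(-0.15) = 0.2200
  C_21 = −[(-0.25)(0.75) − (-0.30)(-0.20)] = 0.2475
  C_22 = (0.90)(0.75) − (-0.30)(-0.15) = 0.6300
  C_23 = −[(0.90)(-0.20) − (-0.25)(-0.15)] = 0.2175
  C_31 = (-0.25)(-0.15) − (-0.30)(1.00) = 0.3375
  C_32 = −[(0.90)(-0.15) − (-0.30)(-0.35)] = 0.2400
  C_33 = (0.90)(1.00) − (-0.25)(-0.35) = 0.8125
det(I−A) = Σ_j (I−A)_1j·C_1j = (0.90)(0.7200) + (-0.25)(0.2850) + (-0.30)(0.2200) = 0.51075
adj(I−A) = Cᵀ =
  [ 0.7200   0.2475   0.3375]
  [ 0.2850   0.6300   0.2400]
  [ 0.2200   0.2175   0.8125]
(I − A)⁻¹ = adj(I−A) / det(I−A) ≈
  [   1.4097     0.4846     0.6608]
  [   0.5580     1.2335     0.4699]
  [   0.4307     0.4258     1.5908]
First solve x = (I − A)⁻¹ d = adj(I−A)·d / det(I−A); in particular x_L = (0.2200·100 + 0.2175·380 + 0.8125·160) / 0.51075 = 234.65 / 0.51075 ≈ 459.4224.
Intermediate flow from F to L: z_FL = a_FL · x_L = 0.15 × 234.65 / 0.51075 = 35.1975 / 0.51075 ≈ 68.91.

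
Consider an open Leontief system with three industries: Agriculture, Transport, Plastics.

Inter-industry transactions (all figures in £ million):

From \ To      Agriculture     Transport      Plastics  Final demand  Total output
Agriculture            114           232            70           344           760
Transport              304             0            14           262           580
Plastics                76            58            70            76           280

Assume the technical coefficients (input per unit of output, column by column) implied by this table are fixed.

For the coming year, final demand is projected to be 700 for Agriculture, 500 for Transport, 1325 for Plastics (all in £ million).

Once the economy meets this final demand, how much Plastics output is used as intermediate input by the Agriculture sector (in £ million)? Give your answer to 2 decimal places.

z_PA = 218.74

Technical coefficients a_ij = z_ij / X_j:
  a_AA = 114/760 = 0.15, a_TA = 304/760 = 0.40, a_PA = 76/760 = 0.10
  a_AT = 232/580 = 0.40, a_TT = 0/580 = 0.00, a_PT = 58/580 = 0.10
  a_AP = 70/280 = 0.25, a_TP = 14/280 = 0.05, a_PP = 70/280 = 0.25
I − A =
  [   0.85    -0.40    -0.25]
  [  -0.40     1.00    -0.05]
  [  -0.10    -0.10     0.75]
Cofactors of I−A, C_ij = (−1)^(i+j)·(minor ij) (rows/columns in the sector order above):
  C_11 = (1.00)(0.75) − (-0.05)(-0.10) = 0.7450
  C_12 = −[(-0.40)(0.75) − (-0.05)(-0.10)] = 0.3050
  C_13 = (-0.40)(-0.10) − (1.00)(-0.10) = 0.1400
  C_21 = −[(-0.40)(0.75) − (-0.25)(-0.10)] = 0.3250
  C_22 = (0.85)(0.75) − (-0.25)(-0.10) = 0.6125
  C_23 = −[(0.85)(-0.10) − (-0.40)(-0.10)] = 0.1250
  C_31 = (-0.40)(-0.05) − (-0.25)(1.00) = 0.2700
  C_32 = −[(0.85)(-0.05) − (-0.25)(-0.40)] = 0.1425
  C_33 = (0.85)(1.00) − (-0.40)(-0.40) = 0.6900
det(I−A) = Σ_j (I−A)_1j·C_1j = (0.85)(0.7450) + (-0.40)(0.3050) + (-0.25)(0.1400) = 0.47625
adj(I−A) = Cᵀ =
  [ 0.7450   0.3250   0.2700]
  [ 0.3050   0.6125   0.1425]
  [ 0.1400   0.1250   0.6900]
(I − A)⁻¹ = adj(I−A) / det(I−A) ≈
  [   1.5643     0.6824     0.5669]
  [   0.6404     1.2861     0.2992]
  [   0.2940     0.2625     1.4488]
First solve x = (I − A)⁻¹ d = adj(I−A)·d / det(I−A); in particular x_A = (0.7450·700 + 0.3250·500 + 0.2700·1325) / 0.47625 = 1041.75 / 0.47625 ≈ 2187.4016.
Intermediate flow from P to A: z_PA = a_PA · x_A = 0.10 × 1041.75 / 0.47625 = 104.175 / 0.47625 ≈ 218.74.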